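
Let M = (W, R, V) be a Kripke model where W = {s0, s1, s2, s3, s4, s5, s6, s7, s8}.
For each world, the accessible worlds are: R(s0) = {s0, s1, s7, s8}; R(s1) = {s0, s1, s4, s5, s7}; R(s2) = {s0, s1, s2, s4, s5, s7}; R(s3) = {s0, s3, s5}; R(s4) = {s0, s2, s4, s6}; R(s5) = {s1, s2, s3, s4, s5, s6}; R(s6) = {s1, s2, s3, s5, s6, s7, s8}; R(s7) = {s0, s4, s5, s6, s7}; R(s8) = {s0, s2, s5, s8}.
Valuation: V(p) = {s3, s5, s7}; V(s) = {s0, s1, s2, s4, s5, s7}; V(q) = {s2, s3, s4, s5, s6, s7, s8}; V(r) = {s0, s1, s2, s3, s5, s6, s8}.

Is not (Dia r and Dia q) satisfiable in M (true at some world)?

No

Recall that Dia ψ holds at a world iff ψ holds at some accessible world.
Let φ = not (Dia r and Dia q). Evaluate φ at each world:
  s0 (successors {s0, s1, s7, s8}): φ is false.
  s1 (successors {s0, s1, s4, s5, s7}): φ is false.
  s2 (successors {s0, s1, s2, s4, s5, s7}): φ is false.
  s3 (successors {s0, s3, s5}): φ is false.
  s4 (successors {s0, s2, s4, s6}): φ is false.
  s5 (successors {s1, s2, s3, s4, s5, s6}): φ is false.
  s6 (successors {s1, s2, s3, s5, s6, s7, s8}): φ is false.
  s7 (successors {s0, s4, s5, s6, s7}): φ is false.
  s8 (successors {s0, s2, s5, s8}): φ is false.
For instance, at s5:
  At s5: Dia r and Dia q is true, so not (Dia r and Dia q) is false.
    At s5: Dia r is true, Dia q is true, so Dia r and Dia q is true.
      At s5: Dia r requires r at some successor in {s1, s2, s3, s4, s5, s6}.
        r holds at s1, so Dia r is true at s5.
      At s5: Dia q requires q at some successor in {s1, s2, s3, s4, s5, s6}.
        q holds at s2, so Dia q is true at s5.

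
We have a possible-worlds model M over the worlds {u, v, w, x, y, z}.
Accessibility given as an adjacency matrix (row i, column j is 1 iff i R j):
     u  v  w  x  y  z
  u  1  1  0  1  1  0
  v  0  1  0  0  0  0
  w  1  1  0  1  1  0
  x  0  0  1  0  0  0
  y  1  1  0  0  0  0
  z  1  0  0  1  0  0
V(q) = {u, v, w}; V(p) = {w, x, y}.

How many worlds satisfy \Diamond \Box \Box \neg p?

Let φ = \Diamond \Box \Box \neg p. Evaluate φ at each world:
  u (successors {u, v, x, y}): φ is true.
  v (successors {v}): φ is true.
  w (successors {u, v, x, y}): φ is true.
  x (successors {w}): φ is false.
  y (successors {u, v}): φ is true.
  z (successors {u, x}): φ is false.
For instance, at w:
  At w: \Diamond \Box \Box \neg p requires \Box \Box \neg p at some successor in {u, v, x, y}.
    \Box \Box \neg p holds at v, so \Diamond \Box \Box \neg p is true at w.
      At v: \Box \Box \neg p requires \Box \neg p at every successor {v}.
        At v: \Box \neg p is true.
      So \Box \Box \neg p is true at v.
Satisfying worlds: {u, v, w, y}

4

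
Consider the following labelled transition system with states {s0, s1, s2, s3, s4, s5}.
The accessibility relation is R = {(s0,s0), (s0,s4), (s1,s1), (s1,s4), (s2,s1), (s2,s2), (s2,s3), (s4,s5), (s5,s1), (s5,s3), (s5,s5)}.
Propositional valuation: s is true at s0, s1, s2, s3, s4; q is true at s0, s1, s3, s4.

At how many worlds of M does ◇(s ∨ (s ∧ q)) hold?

4

Let φ = ◇(s ∨ (s ∧ q)). Evaluate φ at each world:
  s0 (successors {s0, s4}): φ is true.
  s1 (successors {s1, s4}): φ is true.
  s2 (successors {s1, s2, s3}): φ is true.
  s3 (successors ∅): φ is false.
  s4 (successors {s5}): φ is false.
  s5 (successors {s1, s3, s5}): φ is true.
For instance, at s2:
  At s2: ◇(s ∨ (s ∧ q)) requires s ∨ (s ∧ q) at some successor in {s1, s2, s3}.
    s ∨ (s ∧ q) holds at s1, so ◇(s ∨ (s ∧ q)) is true at s2.
Satisfying worlds: {s0, s1, s2, s5}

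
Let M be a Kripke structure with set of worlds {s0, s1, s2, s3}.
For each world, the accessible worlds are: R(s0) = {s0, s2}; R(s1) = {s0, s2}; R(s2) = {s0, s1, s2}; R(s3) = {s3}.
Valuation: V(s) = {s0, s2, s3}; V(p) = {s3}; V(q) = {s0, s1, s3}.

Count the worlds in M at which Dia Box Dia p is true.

1

Let φ = Dia Box Dia p. Evaluate φ at each world:
  s0 (successors {s0, s2}): φ is false.
  s1 (successors {s0, s2}): φ is false.
  s2 (successors {s0, s1, s2}): φ is false.
  s3 (successors {s3}): φ is true.
For instance, at s1:
  At s1: Dia Box Dia p requires Box Dia p at some successor in {s0, s2}.
    At s0: Box Dia p is false.
    At s2: Box Dia p is false.
  So Dia Box Dia p is false at s1.
Satisfying worlds: {s3}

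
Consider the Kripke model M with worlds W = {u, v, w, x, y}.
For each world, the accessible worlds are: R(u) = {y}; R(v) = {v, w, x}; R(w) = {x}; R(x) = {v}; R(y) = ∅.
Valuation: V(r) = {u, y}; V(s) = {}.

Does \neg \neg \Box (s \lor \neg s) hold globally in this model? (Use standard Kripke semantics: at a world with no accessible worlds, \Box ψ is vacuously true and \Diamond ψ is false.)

Yes

Let φ = \neg \neg \Box (s \lor \neg s). Evaluate φ at each world:
  u (successors {y}): φ is true.
  v (successors {v, w, x}): φ is true.
  w (successors {x}): φ is true.
  x (successors {v}): φ is true.
  y (successors ∅): φ is true.
For instance, at x:
  At x: \neg \Box (s \lor \neg s) is false, so \neg \neg \Box (s \lor \neg s) is true.
    At x: \Box (s \lor \neg s) is true, so \neg \Box (s \lor \neg s) is false.
      At x: \Box (s \lor \neg s) requires s \lor \neg s at every successor {v}.
        At v: s \lor \neg s is true.
      So \Box (s \lor \neg s) is true at x.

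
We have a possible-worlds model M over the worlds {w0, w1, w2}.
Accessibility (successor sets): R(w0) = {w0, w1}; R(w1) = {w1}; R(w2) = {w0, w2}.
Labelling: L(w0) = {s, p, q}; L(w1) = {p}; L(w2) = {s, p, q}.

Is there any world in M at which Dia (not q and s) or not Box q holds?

Recall that Box ψ holds at a world iff ψ holds at every accessible world, and Dia ψ holds iff ψ holds at some accessible world.
Let φ = Dia (not q and s) or not Box q. Evaluate φ at each world:
  w0 (successors {w0, w1}): φ is true.
  w1 (successors {w1}): φ is true.
  w2 (successors {w0, w2}): φ is false.
Detail at w0 (witness):
  At w0: Dia (not q and s) is false, not Box q is true, so Dia (not q and s) or not Box q is true.
    At w0: Dia (not q and s) requires not q and s at some successor in {w0, w1}.
      At w0: not q and s is false.
      At w1: not q and s is false.
    So Dia (not q and s) is false at w0.
    At w0: Box q is false, so not Box q is true.
      At w0: Box q requires q at every successor {w0, w1}.
        q fails at w1, so Box q is false at w0.

Yes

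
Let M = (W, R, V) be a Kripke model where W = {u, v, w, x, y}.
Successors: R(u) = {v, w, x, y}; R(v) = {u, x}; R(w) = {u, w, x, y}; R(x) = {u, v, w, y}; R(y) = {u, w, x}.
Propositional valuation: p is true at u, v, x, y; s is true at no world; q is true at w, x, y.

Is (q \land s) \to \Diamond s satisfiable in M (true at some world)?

Yes

Recall that \Diamond ψ holds at a world iff ψ holds at some accessible world.
Let φ = (q \land s) \to \Diamond s. Evaluate φ at each world:
  u (successors {v, w, x, y}): φ is true.
  v (successors {u, x}): φ is true.
  w (successors {u, w, x, y}): φ is true.
  x (successors {u, v, w, y}): φ is true.
  y (successors {u, w, x}): φ is true.
Detail at u (witness):
  At u: q \land s is false, \Diamond s is false, so (q \land s) \to \Diamond s is true.
    At u: \Diamond s requires s at some successor in {v, w, x, y}.
      At v: s is false.
      At w: s is false.
      At x: s is false.
      At y: s is false.
    So \Diamond s is false at u.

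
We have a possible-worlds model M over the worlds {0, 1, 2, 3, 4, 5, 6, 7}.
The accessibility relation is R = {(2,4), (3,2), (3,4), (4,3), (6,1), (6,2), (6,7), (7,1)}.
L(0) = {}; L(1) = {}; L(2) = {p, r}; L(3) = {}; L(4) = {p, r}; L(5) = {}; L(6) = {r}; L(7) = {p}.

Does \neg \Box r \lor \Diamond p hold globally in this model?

No

Let φ = \neg \Box r \lor \Diamond p. Evaluate φ at each world:
  0 (successors ∅): φ is false.
  1 (successors ∅): φ is false.
  2 (successors {4}): φ is true.
  3 (successors {2, 4}): φ is true.
  4 (successors {3}): φ is true.
  5 (successors ∅): φ is false.
  6 (successors {1, 2, 7}): φ is true.
  7 (successors {1}): φ is true.
Detail at 0 (counterexample):
  At 0: \neg \Box r is false, \Diamond p is false, so \neg \Box r \lor \Diamond p is false.
    At 0: \Box r is true, so \neg \Box r is false.
      At 0: no accessible worlds, so \Box r holds vacuously.
    At 0: no accessible worlds, so \Diamond p is false.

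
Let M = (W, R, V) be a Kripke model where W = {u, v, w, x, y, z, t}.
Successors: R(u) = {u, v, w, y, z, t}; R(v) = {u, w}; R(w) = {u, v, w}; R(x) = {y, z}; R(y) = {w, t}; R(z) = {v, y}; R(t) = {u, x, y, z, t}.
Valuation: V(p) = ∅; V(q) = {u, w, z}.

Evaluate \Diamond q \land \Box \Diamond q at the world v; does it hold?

Yes

At v: \Diamond q is true, \Box \Diamond q is true, so \Diamond q \land \Box \Diamond q is true.
  At v: \Diamond q requires q at some successor in {u, w}.
    q holds at u, so \Diamond q is true at v.
  At v: \Box \Diamond q requires \Diamond q at every successor {u, w}.
      At u: \Diamond q requires q at some successor in {u, v, w, y, z, t}.
        q holds at u, so \Diamond q is true at u.
      At w: \Diamond q requires q at some successor in {u, v, w}.
        q holds at u, so \Diamond q is true at w.
  So \Box \Diamond q is true at v.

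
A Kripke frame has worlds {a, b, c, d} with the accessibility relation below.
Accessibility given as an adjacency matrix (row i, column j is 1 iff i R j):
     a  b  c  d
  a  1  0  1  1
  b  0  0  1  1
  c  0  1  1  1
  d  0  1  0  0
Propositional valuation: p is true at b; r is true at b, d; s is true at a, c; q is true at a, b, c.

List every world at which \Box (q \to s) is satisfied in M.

a, b

Let φ = \Box (q \to s). Evaluate φ at each world:
  a (successors {a, c, d}): φ is true.
  b (successors {c, d}): φ is true.
  c (successors {b, c, d}): φ is false.
  d (successors {b}): φ is false.
For instance, at b:
  At b: \Box (q \to s) requires q \to s at every successor {c, d}.
    At c: q \to s is true.
    At d: q \to s is true.
  So \Box (q \to s) is true at b.
Satisfying worlds: {a, b}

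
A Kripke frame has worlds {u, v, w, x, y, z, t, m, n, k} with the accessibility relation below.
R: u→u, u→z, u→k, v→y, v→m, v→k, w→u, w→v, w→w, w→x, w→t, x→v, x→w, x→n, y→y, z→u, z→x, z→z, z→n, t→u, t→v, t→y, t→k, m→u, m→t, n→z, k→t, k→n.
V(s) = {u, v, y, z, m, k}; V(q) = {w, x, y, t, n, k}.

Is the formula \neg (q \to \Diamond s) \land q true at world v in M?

At v: \neg (q \to \Diamond s) is false, q is false, so \neg (q \to \Diamond s) \land q is false.
  At v: q \to \Diamond s is true, so \neg (q \to \Diamond s) is false.
    At v: q is false, \Diamond s is true, so q \to \Diamond s is true.
      At v: \Diamond s requires s at some successor in {y, m, k}.
        s holds at y, so \Diamond s is true at v.

No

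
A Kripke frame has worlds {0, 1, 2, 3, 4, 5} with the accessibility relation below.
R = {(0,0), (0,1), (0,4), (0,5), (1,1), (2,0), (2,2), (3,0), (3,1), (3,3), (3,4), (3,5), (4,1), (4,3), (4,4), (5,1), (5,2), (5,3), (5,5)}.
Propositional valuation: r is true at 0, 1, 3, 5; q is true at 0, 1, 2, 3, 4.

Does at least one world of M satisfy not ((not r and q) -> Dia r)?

Recall that Dia ψ holds at a world iff ψ holds at some accessible world.
Let φ = not ((not r and q) -> Dia r). Evaluate φ at each world:
  0 (successors {0, 1, 4, 5}): φ is false.
  1 (successors {1}): φ is false.
  2 (successors {0, 2}): φ is false.
  3 (successors {0, 1, 3, 4, 5}): φ is false.
  4 (successors {1, 3, 4}): φ is false.
  5 (successors {1, 2, 3, 5}): φ is false.
For instance, at 0:
  At 0: (not r and q) -> Dia r is true, so not ((not r and q) -> Dia r) is false.
    At 0: not r and q is false, Dia r is true, so (not r and q) -> Dia r is true.
      At 0: Dia r requires r at some successor in {0, 1, 4, 5}.
        r holds at 0, so Dia r is true at 0.

No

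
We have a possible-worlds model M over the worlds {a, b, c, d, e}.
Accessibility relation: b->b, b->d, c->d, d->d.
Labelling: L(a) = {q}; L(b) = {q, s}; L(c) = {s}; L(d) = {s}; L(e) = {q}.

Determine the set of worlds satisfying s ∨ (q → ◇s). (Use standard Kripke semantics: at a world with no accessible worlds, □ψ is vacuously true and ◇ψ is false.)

b, c, d

Recall that ◇ψ holds at a world iff ψ holds at some accessible world.
Let φ = s ∨ (q → ◇s). Evaluate φ at each world:
  a (successors ∅): φ is false.
  b (successors {b, d}): φ is true.
  c (successors {d}): φ is true.
  d (successors {d}): φ is true.
  e (successors ∅): φ is false.
For instance, at d:
  At d: s is true, q → ◇s is true, so s ∨ (q → ◇s) is true.
    At d: q is false, ◇s is true, so q → ◇s is true.
      At d: ◇s requires s at some successor in {d}.
        s holds at d, so ◇s is true at d.
Satisfying worlds: {b, c, d}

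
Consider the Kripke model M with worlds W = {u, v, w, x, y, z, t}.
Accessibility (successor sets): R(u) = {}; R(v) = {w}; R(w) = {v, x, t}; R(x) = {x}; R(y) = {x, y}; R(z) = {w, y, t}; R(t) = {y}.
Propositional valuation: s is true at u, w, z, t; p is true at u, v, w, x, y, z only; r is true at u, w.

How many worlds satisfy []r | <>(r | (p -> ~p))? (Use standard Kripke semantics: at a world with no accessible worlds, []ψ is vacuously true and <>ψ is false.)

Let φ = []r | <>(r | (p -> ~p)). Evaluate φ at each world:
  u (successors ∅): φ is true.
  v (successors {w}): φ is true.
  w (successors {v, x, t}): φ is true.
  x (successors {x}): φ is false.
  y (successors {x, y}): φ is false.
  z (successors {w, y, t}): φ is true.
  t (successors {y}): φ is false.
For instance, at t:
  At t: []r is false, <>(r | (p -> ~p)) is false, so []r | <>(r | (p -> ~p)) is false.
    At t: []r requires r at every successor {y}.
      r fails at y, so []r is false at t.
    At t: <>(r | (p -> ~p)) requires r | (p -> ~p) at some successor in {y}.
      At y: r | (p -> ~p) is false.
    So <>(r | (p -> ~p)) is false at t.
Satisfying worlds: {u, v, w, z}

4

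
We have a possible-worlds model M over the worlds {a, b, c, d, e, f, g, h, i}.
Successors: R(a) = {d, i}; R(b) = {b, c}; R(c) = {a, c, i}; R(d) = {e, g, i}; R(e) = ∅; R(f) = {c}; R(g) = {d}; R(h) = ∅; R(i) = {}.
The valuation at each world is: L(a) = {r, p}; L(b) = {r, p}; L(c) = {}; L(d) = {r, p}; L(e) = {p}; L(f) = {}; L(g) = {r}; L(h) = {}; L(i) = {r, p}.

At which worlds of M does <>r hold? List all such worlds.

Let φ = <>r. Evaluate φ at each world:
  a (successors {d, i}): φ is true.
  b (successors {b, c}): φ is true.
  c (successors {a, c, i}): φ is true.
  d (successors {e, g, i}): φ is true.
  e (successors ∅): φ is false.
  f (successors {c}): φ is false.
  g (successors {d}): φ is true.
  h (successors ∅): φ is false.
  i (successors ∅): φ is false.
For instance, at c:
  At c: <>r requires r at some successor in {a, c, i}.
    r holds at a, so <>r is true at c.
Satisfying worlds: {a, b, c, d, g}

a, b, c, d, g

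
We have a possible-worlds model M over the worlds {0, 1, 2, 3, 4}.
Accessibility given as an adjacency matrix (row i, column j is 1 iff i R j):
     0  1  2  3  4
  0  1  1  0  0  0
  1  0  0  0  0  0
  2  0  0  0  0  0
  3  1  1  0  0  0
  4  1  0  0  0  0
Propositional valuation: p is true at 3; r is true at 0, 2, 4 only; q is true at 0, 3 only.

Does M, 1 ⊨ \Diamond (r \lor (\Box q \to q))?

At 1: no accessible worlds, so \Diamond (r \lor (\Box q \to q)) is false.

No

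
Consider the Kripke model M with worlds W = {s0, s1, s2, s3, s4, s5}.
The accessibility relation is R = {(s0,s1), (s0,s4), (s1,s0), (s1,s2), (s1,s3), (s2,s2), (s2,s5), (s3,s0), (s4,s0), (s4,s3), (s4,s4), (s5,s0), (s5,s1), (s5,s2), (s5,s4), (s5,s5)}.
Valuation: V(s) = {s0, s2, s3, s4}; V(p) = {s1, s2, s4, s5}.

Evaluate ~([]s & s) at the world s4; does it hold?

No

At s4: []s & s is true, so ~([]s & s) is false.
  At s4: []s is true, s is true, so []s & s is true.
    At s4: []s requires s at every successor {s0, s3, s4}.
      At s0: s is true.
      At s3: s is true.
      At s4: s is true.
    So []s is true at s4.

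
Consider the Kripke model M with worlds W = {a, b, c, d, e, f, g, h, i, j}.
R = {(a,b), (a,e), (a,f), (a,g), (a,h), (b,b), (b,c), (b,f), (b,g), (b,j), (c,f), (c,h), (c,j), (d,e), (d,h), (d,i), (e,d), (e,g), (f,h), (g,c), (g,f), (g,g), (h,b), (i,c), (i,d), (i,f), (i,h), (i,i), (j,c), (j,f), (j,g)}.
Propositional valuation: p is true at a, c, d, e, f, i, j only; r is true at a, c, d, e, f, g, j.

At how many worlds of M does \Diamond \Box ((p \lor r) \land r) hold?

Let φ = \Diamond \Box ((p \lor r) \land r). Evaluate φ at each world:
  a (successors {b, e, f, g, h}): φ is true.
  b (successors {b, c, f, g, j}): φ is true.
  c (successors {f, h, j}): φ is true.
  d (successors {e, h, i}): φ is true.
  e (successors {d, g}): φ is true.
  f (successors {h}): φ is false.
  g (successors {c, f, g}): φ is true.
  h (successors {b}): φ is false.
  i (successors {c, d, f, h, i}): φ is false.
  j (successors {c, f, g}): φ is true.
For instance, at e:
  At e: \Diamond \Box ((p \lor r) \land r) requires \Box ((p \lor r) \land r) at some successor in {d, g}.
    \Box ((p \lor r) \land r) holds at g, so \Diamond \Box ((p \lor r) \land r) is true at e.
      At g: \Box ((p \lor r) \land r) requires (p \lor r) \land r at every successor {c, f, g}.
        At c: (p \lor r) \land r is true.
        At f: (p \lor r) \land r is true.
        At g: (p \lor r) \land r is true.
      So \Box ((p \lor r) \land r) is true at g.
Satisfying worlds: {a, b, c, d, e, g, j}

7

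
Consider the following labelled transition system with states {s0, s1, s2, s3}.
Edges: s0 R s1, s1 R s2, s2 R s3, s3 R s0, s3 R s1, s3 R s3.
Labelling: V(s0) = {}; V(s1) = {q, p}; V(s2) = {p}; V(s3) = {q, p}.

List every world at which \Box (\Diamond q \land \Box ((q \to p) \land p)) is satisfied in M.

s1

Let φ = \Box (\Diamond q \land \Box ((q \to p) \land p)). Evaluate φ at each world:
  s0 (successors {s1}): φ is false.
  s1 (successors {s2}): φ is true.
  s2 (successors {s3}): φ is false.
  s3 (successors {s0, s1, s3}): φ is false.
For instance, at s0:
  At s0: \Box (\Diamond q \land \Box ((q \to p) \land p)) requires \Diamond q \land \Box ((q \to p) \land p) at every successor {s1}.
    \Diamond q \land \Box ((q \to p) \land p) fails at s1, so \Box (\Diamond q \land \Box ((q \to p) \land p)) is false at s0.
      At s1: \Diamond q is false, \Box ((q \to p) \land p) is true, so \Diamond q \land \Box ((q \to p) \land p) is false.
Satisfying worlds: {s1}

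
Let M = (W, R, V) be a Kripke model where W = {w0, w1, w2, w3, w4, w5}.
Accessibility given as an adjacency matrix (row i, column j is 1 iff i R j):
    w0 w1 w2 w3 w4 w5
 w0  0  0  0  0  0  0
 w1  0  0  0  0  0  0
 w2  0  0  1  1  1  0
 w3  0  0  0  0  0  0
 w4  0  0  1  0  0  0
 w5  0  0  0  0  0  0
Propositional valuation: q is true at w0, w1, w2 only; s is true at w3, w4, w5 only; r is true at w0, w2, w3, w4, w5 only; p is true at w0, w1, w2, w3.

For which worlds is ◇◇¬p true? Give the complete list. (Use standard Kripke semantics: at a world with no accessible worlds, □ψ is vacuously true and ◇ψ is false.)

Let φ = ◇◇¬p. Evaluate φ at each world:
  w0 (successors ∅): φ is false.
  w1 (successors ∅): φ is false.
  w2 (successors {w2, w3, w4}): φ is true.
  w3 (successors ∅): φ is false.
  w4 (successors {w2}): φ is true.
  w5 (successors ∅): φ is false.
For instance, at w2:
  At w2: ◇◇¬p requires ◇¬p at some successor in {w2, w3, w4}.
    ◇¬p holds at w2, so ◇◇¬p is true at w2.
      At w2: ◇¬p requires ¬p at some successor in {w2, w3, w4}.
        ¬p holds at w4, so ◇¬p is true at w2.
Satisfying worlds: {w2, w4}

w2, w4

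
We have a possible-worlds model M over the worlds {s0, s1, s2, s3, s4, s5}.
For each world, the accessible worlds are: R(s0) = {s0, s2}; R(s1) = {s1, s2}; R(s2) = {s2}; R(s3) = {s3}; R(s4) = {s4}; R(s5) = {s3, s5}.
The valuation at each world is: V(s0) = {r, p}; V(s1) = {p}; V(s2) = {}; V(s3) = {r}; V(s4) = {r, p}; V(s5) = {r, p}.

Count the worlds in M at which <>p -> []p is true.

3

Recall that []ψ holds at a world iff ψ holds at every accessible world, and <>ψ holds iff ψ holds at some accessible world.
Let φ = <>p -> []p. Evaluate φ at each world:
  s0 (successors {s0, s2}): φ is false.
  s1 (successors {s1, s2}): φ is false.
  s2 (successors {s2}): φ is true.
  s3 (successors {s3}): φ is true.
  s4 (successors {s4}): φ is true.
  s5 (successors {s3, s5}): φ is false.
For instance, at s0:
  At s0: <>p is true, []p is false, so <>p -> []p is false.
    At s0: <>p requires p at some successor in {s0, s2}.
      p holds at s0, so <>p is true at s0.
    At s0: []p requires p at every successor {s0, s2}.
      p fails at s2, so []p is false at s0.
Satisfying worlds: {s2, s3, s4}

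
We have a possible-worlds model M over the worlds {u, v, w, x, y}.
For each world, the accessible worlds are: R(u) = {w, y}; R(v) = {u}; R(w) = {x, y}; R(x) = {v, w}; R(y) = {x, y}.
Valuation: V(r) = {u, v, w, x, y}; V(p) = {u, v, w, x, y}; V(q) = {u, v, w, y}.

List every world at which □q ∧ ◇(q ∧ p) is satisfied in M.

u, v, x

Recall that □ψ holds at a world iff ψ holds at every accessible world, and ◇ψ holds iff ψ holds at some accessible world.
Let φ = □q ∧ ◇(q ∧ p). Evaluate φ at each world:
  u (successors {w, y}): φ is true.
  v (successors {u}): φ is true.
  w (successors {x, y}): φ is false.
  x (successors {v, w}): φ is true.
  y (successors {x, y}): φ is false.
For instance, at w:
  At w: □q is false, ◇(q ∧ p) is true, so □q ∧ ◇(q ∧ p) is false.
    At w: □q requires q at every successor {x, y}.
      q fails at x, so □q is false at w.
    At w: ◇(q ∧ p) requires q ∧ p at some successor in {x, y}.
      q ∧ p holds at y, so ◇(q ∧ p) is true at w.
Satisfying worlds: {u, v, x}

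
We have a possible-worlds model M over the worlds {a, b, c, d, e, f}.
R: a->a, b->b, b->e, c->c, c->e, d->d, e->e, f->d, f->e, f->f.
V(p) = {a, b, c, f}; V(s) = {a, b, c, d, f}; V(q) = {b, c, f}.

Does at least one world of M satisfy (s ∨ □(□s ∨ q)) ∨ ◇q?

Let φ = (s ∨ □(□s ∨ q)) ∨ ◇q. Evaluate φ at each world:
  a (successors {a}): φ is true.
  b (successors {b, e}): φ is true.
  c (successors {c, e}): φ is true.
  d (successors {d}): φ is true.
  e (successors {e}): φ is false.
  f (successors {d, e, f}): φ is true.
Detail at a (witness):
  At a: s ∨ □(□s ∨ q) is true, ◇q is false, so (s ∨ □(□s ∨ q)) ∨ ◇q is true.
    At a: s is true, □(□s ∨ q) is true, so s ∨ □(□s ∨ q) is true.
      At a: □(□s ∨ q) requires □s ∨ q at every successor {a}.
        At a: □s ∨ q is true.
      So □(□s ∨ q) is true at a.
    At a: ◇q requires q at some successor in {a}.
      At a: q is false.
    So ◇q is false at a.

Yes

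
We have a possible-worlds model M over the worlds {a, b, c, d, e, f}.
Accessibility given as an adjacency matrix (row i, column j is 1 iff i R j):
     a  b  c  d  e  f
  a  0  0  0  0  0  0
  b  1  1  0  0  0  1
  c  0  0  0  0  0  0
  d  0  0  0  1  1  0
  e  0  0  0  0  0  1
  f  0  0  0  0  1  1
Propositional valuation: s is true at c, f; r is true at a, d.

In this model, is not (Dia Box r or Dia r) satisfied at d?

No

At d: Dia Box r or Dia r is true, so not (Dia Box r or Dia r) is false.
  At d: Dia Box r is false, Dia r is true, so Dia Box r or Dia r is true.
    At d: Dia Box r requires Box r at some successor in {d, e}.
      At d: Box r is false.
      At e: Box r is false.
    So Dia Box r is false at d.
    At d: Dia r requires r at some successor in {d, e}.
      r holds at d, so Dia r is true at d.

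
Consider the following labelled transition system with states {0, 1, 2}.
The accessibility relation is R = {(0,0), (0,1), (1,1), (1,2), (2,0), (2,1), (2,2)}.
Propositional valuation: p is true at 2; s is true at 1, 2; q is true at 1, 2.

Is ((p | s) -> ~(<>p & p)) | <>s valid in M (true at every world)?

Yes

Let φ = ((p | s) -> ~(<>p & p)) | <>s. Evaluate φ at each world:
  0 (successors {0, 1}): φ is true.
  1 (successors {1, 2}): φ is true.
  2 (successors {0, 1, 2}): φ is true.
For instance, at 2:
  At 2: (p | s) -> ~(<>p & p) is false, <>s is true, so ((p | s) -> ~(<>p & p)) | <>s is true.
    At 2: p | s is true, ~(<>p & p) is false, so (p | s) -> ~(<>p & p) is false.
      At 2: <>p & p is true, so ~(<>p & p) is false.
    At 2: <>s requires s at some successor in {0, 1, 2}.
      s holds at 1, so <>s is true at 2.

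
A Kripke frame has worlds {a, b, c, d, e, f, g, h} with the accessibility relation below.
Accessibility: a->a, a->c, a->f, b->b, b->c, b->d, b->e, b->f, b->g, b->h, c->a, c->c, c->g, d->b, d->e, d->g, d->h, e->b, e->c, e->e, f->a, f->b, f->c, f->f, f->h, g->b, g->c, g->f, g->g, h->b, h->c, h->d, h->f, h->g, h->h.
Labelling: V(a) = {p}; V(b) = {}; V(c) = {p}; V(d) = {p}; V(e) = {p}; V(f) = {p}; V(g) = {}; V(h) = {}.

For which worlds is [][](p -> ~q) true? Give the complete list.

a, b, c, d, e, f, g, h

Let φ = [][](p -> ~q). Evaluate φ at each world:
  a (successors {a, c, f}): φ is true.
  b (successors {b, c, d, e, f, g, h}): φ is true.
  c (successors {a, c, g}): φ is true.
  d (successors {b, e, g, h}): φ is true.
  e (successors {b, c, e}): φ is true.
  f (successors {a, b, c, f, h}): φ is true.
  g (successors {b, c, f, g}): φ is true.
  h (successors {b, c, d, f, g, h}): φ is true.
For instance, at a:
  At a: [][](p -> ~q) requires [](p -> ~q) at every successor {a, c, f}.
      At a: [](p -> ~q) requires p -> ~q at every successor {a, c, f}.
        At a: p -> ~q is true.
        At c: p -> ~q is true.
        At f: p -> ~q is true.
      So [](p -> ~q) is true at a.
      At c: [](p -> ~q) requires p -> ~q at every successor {a, c, g}.
        At a: p -> ~q is true.
        At c: p -> ~q is true.
        At g: p -> ~q is true.
      So [](p -> ~q) is true at c.
      At f: [](p -> ~q) requires p -> ~q at every successor {a, b, c, f, h}.
        At a: p -> ~q is true.
        At b: p -> ~q is true.
        At c: p -> ~q is true.
        At f: p -> ~q is true.
        At h: p -> ~q is true.
      So [](p -> ~q) is true at f.
  So [][](p -> ~q) is true at a.
Satisfying worlds: {a, b, c, d, e, f, g, h}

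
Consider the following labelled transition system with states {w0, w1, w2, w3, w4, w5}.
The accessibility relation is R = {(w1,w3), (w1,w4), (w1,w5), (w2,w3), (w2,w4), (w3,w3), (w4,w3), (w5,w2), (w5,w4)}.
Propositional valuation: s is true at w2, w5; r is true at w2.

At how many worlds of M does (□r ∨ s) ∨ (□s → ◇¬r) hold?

6

Let φ = (□r ∨ s) ∨ (□s → ◇¬r). Evaluate φ at each world:
  w0 (successors ∅): φ is true.
  w1 (successors {w3, w4, w5}): φ is true.
  w2 (successors {w3, w4}): φ is true.
  w3 (successors {w3}): φ is true.
  w4 (successors {w3}): φ is true.
  w5 (successors {w2, w4}): φ is true.
For instance, at w1:
  At w1: □r ∨ s is false, □s → ◇¬r is true, so (□r ∨ s) ∨ (□s → ◇¬r) is true.
    At w1: □r is false, s is false, so □r ∨ s is false.
      At w1: □r requires r at every successor {w3, w4, w5}.
        r fails at w3, so □r is false at w1.
    At w1: □s is false, ◇¬r is true, so □s → ◇¬r is true.
      At w1: □s requires s at every successor {w3, w4, w5}.
        s fails at w3, so □s is false at w1.
      At w1: ◇¬r requires ¬r at some successor in {w3, w4, w5}.
        ¬r holds at w3, so ◇¬r is true at w1.
Satisfying worlds: {w0, w1, w2, w3, w4, w5}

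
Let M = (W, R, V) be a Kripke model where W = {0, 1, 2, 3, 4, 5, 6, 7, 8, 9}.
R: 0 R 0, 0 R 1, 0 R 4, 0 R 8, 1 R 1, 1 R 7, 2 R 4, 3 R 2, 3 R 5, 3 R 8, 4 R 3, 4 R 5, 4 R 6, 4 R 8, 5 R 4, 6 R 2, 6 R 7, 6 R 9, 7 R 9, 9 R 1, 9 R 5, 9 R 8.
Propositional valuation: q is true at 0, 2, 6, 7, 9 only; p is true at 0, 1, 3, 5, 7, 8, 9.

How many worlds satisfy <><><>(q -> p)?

Recall that <>ψ holds at a world iff ψ holds at some accessible world.
Let φ = <><><>(q -> p). Evaluate φ at each world:
  0 (successors {0, 1, 4, 8}): φ is true.
  1 (successors {1, 7}): φ is true.
  2 (successors {4}): φ is true.
  3 (successors {2, 5, 8}): φ is true.
  4 (successors {3, 5, 6, 8}): φ is true.
  5 (successors {4}): φ is true.
  6 (successors {2, 7, 9}): φ is true.
  7 (successors {9}): φ is true.
  8 (successors ∅): φ is false.
  9 (successors {1, 5, 8}): φ is true.
For instance, at 0:
  At 0: <><><>(q -> p) requires <><>(q -> p) at some successor in {0, 1, 4, 8}.
    <><>(q -> p) holds at 0, so <><><>(q -> p) is true at 0.
      At 0: <><>(q -> p) requires <>(q -> p) at some successor in {0, 1, 4, 8}.
        <>(q -> p) holds at 0, so <><>(q -> p) is true at 0.
Satisfying worlds: {0, 1, 2, 3, 4, 5, 6, 7, 9}

9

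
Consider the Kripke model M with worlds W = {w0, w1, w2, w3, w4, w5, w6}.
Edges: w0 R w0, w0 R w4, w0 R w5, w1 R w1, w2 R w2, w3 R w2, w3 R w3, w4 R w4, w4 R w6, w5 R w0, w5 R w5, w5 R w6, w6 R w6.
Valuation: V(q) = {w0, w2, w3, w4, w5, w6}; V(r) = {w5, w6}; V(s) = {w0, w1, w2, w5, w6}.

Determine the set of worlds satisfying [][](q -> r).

Let φ = [][](q -> r). Evaluate φ at each world:
  w0 (successors {w0, w4, w5}): φ is false.
  w1 (successors {w1}): φ is true.
  w2 (successors {w2}): φ is false.
  w3 (successors {w2, w3}): φ is false.
  w4 (successors {w4, w6}): φ is false.
  w5 (successors {w0, w5, w6}): φ is false.
  w6 (successors {w6}): φ is true.
For instance, at w3:
  At w3: [][](q -> r) requires [](q -> r) at every successor {w2, w3}.
    [](q -> r) fails at w2, so [][](q -> r) is false at w3.
      At w2: [](q -> r) requires q -> r at every successor {w2}.
        q -> r fails at w2, so [](q -> r) is false at w2.
Satisfying worlds: {w1, w6}

w1, w6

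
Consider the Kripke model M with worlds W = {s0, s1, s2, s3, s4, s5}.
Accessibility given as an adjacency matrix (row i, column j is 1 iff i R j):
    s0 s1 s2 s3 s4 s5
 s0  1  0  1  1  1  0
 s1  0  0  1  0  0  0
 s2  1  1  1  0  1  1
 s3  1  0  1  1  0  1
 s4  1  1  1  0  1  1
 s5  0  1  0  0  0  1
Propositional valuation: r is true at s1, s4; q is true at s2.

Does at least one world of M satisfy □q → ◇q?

Recall that □ψ holds at a world iff ψ holds at every accessible world, and ◇ψ holds iff ψ holds at some accessible world.
Let φ = □q → ◇q. Evaluate φ at each world:
  s0 (successors {s0, s2, s3, s4}): φ is true.
  s1 (successors {s2}): φ is true.
  s2 (successors {s0, s1, s2, s4, s5}): φ is true.
  s3 (successors {s0, s2, s3, s5}): φ is true.
  s4 (successors {s0, s1, s2, s4, s5}): φ is true.
  s5 (successors {s1, s5}): φ is true.
Detail at s0 (witness):
  At s0: □q is false, ◇q is true, so □q → ◇q is true.
    At s0: □q requires q at every successor {s0, s2, s3, s4}.
      q fails at s0, so □q is false at s0.
    At s0: ◇q requires q at some successor in {s0, s2, s3, s4}.
      q holds at s2, so ◇q is true at s0.

Yes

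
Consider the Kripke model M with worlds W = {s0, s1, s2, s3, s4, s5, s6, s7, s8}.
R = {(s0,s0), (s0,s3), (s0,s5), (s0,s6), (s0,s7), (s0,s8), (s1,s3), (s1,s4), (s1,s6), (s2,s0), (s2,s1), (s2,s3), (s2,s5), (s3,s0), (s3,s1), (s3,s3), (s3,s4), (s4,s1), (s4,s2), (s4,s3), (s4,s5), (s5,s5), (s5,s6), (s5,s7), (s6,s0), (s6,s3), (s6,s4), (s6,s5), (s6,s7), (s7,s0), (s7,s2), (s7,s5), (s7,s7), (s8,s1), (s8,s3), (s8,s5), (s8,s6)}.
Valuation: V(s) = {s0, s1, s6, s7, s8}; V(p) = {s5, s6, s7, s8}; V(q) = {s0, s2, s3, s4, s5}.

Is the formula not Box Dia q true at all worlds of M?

No

Let φ = not Box Dia q. Evaluate φ at each world:
  s0 (successors {s0, s3, s5, s6, s7, s8}): φ is false.
  s1 (successors {s3, s4, s6}): φ is false.
  s2 (successors {s0, s1, s3, s5}): φ is false.
  s3 (successors {s0, s1, s3, s4}): φ is false.
  s4 (successors {s1, s2, s3, s5}): φ is false.
  s5 (successors {s5, s6, s7}): φ is false.
  s6 (successors {s0, s3, s4, s5, s7}): φ is false.
  s7 (successors {s0, s2, s5, s7}): φ is false.
  s8 (successors {s1, s3, s5, s6}): φ is false.
Detail at s0 (counterexample):
  At s0: Box Dia q is true, so not Box Dia q is false.
    At s0: Box Dia q requires Dia q at every successor {s0, s3, s5, s6, s7, s8}.
      At s0: Dia q is true.
      At s3: Dia q is true.
      At s5: Dia q is true.
      At s6: Dia q is true.
      At s7: Dia q is true.
      At s8: Dia q is true.
    So Box Dia q is true at s0.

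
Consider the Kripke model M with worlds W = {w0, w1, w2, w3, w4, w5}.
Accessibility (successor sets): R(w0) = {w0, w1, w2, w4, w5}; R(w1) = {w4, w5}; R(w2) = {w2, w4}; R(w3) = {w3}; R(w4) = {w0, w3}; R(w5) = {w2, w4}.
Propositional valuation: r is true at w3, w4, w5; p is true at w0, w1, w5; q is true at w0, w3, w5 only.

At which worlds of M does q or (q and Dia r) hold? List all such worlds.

w0, w3, w5

Let φ = q or (q and Dia r). Evaluate φ at each world:
  w0 (successors {w0, w1, w2, w4, w5}): φ is true.
  w1 (successors {w4, w5}): φ is false.
  w2 (successors {w2, w4}): φ is false.
  w3 (successors {w3}): φ is true.
  w4 (successors {w0, w3}): φ is false.
  w5 (successors {w2, w4}): φ is true.
For instance, at w5:
  At w5: q is true, q and Dia r is true, so q or (q and Dia r) is true.
    At w5: q is true, Dia r is true, so q and Dia r is true.
      At w5: Dia r requires r at some successor in {w2, w4}.
        r holds at w4, so Dia r is true at w5.
Satisfying worlds: {w0, w3, w5}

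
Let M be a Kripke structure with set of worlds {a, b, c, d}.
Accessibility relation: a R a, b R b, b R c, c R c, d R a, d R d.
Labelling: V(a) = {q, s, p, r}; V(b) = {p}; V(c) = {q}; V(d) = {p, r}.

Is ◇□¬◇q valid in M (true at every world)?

Let φ = ◇□¬◇q. Evaluate φ at each world:
  a (successors {a}): φ is false.
  b (successors {b, c}): φ is false.
  c (successors {c}): φ is false.
  d (successors {a, d}): φ is false.
Detail at a (counterexample):
  At a: ◇□¬◇q requires □¬◇q at some successor in {a}.
    At a: □¬◇q is false.
  So ◇□¬◇q is false at a.

No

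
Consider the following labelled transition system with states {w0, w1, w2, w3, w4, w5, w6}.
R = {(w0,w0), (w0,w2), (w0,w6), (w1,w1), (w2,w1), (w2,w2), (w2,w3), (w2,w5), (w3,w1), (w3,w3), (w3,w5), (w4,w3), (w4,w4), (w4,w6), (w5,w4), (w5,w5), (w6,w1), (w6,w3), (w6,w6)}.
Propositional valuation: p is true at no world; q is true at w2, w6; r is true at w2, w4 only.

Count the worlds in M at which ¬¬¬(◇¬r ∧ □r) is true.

7

Let φ = ¬¬¬(◇¬r ∧ □r). Evaluate φ at each world:
  w0 (successors {w0, w2, w6}): φ is true.
  w1 (successors {w1}): φ is true.
  w2 (successors {w1, w2, w3, w5}): φ is true.
  w3 (successors {w1, w3, w5}): φ is true.
  w4 (successors {w3, w4, w6}): φ is true.
  w5 (successors {w4, w5}): φ is true.
  w6 (successors {w1, w3, w6}): φ is true.
For instance, at w4:
  At w4: ¬¬(◇¬r ∧ □r) is false, so ¬¬¬(◇¬r ∧ □r) is true.
    At w4: ¬(◇¬r ∧ □r) is true, so ¬¬(◇¬r ∧ □r) is false.
      At w4: ◇¬r ∧ □r is false, so ¬(◇¬r ∧ □r) is true.
Satisfying worlds: {w0, w1, w2, w3, w4, w5, w6}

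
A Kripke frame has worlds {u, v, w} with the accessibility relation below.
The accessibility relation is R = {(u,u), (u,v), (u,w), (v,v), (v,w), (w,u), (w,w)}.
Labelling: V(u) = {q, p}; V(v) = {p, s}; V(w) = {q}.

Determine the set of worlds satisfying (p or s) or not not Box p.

u, v

Let φ = (p or s) or not not Box p. Evaluate φ at each world:
  u (successors {u, v, w}): φ is true.
  v (successors {v, w}): φ is true.
  w (successors {u, w}): φ is false.
For instance, at w:
  At w: p or s is false, not not Box p is false, so (p or s) or not not Box p is false.
    At w: not Box p is true, so not not Box p is false.
      At w: Box p is false, so not Box p is true.
Satisfying worlds: {u, v}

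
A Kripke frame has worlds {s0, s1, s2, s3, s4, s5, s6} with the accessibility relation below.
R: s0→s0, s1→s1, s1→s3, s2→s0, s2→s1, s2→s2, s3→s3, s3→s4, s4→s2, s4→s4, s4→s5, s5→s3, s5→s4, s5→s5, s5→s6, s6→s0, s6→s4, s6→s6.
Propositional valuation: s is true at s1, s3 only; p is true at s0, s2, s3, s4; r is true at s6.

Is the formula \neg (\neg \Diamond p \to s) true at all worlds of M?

No

Recall that \Diamond ψ holds at a world iff ψ holds at some accessible world.
Let φ = \neg (\neg \Diamond p \to s). Evaluate φ at each world:
  s0 (successors {s0}): φ is false.
  s1 (successors {s1, s3}): φ is false.
  s2 (successors {s0, s1, s2}): φ is false.
  s3 (successors {s3, s4}): φ is false.
  s4 (successors {s2, s4, s5}): φ is false.
  s5 (successors {s3, s4, s5, s6}): φ is false.
  s6 (successors {s0, s4, s6}): φ is false.
Detail at s0 (counterexample):
  At s0: \neg \Diamond p \to s is true, so \neg (\neg \Diamond p \to s) is false.
    At s0: \neg \Diamond p is false, s is false, so \neg \Diamond p \to s is true.
      At s0: \Diamond p is true, so \neg \Diamond p is false.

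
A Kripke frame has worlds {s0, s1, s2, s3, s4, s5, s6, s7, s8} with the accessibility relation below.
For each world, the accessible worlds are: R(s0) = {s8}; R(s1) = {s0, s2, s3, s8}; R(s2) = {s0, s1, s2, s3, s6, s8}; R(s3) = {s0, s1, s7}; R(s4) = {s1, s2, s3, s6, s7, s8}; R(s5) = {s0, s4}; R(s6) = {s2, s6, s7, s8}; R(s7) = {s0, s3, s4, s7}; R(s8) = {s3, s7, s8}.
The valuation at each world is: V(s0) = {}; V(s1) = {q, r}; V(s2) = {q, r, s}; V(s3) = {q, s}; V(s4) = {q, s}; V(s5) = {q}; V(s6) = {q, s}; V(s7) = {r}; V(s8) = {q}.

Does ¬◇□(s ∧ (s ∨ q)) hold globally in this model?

Yes

Recall that □ψ holds at a world iff ψ holds at every accessible world, and ◇ψ holds iff ψ holds at some accessible world.
Let φ = ¬◇□(s ∧ (s ∨ q)). Evaluate φ at each world:
  s0 (successors {s8}): φ is true.
  s1 (successors {s0, s2, s3, s8}): φ is true.
  s2 (successors {s0, s1, s2, s3, s6, s8}): φ is true.
  s3 (successors {s0, s1, s7}): φ is true.
  s4 (successors {s1, s2, s3, s6, s7, s8}): φ is true.
  s5 (successors {s0, s4}): φ is true.
  s6 (successors {s2, s6, s7, s8}): φ is true.
  s7 (successors {s0, s3, s4, s7}): φ is true.
  s8 (successors {s3, s7, s8}): φ is true.
For instance, at s5:
  At s5: ◇□(s ∧ (s ∨ q)) is false, so ¬◇□(s ∧ (s ∨ q)) is true.
    At s5: ◇□(s ∧ (s ∨ q)) requires □(s ∧ (s ∨ q)) at some successor in {s0, s4}.
      At s0: □(s ∧ (s ∨ q)) is false.
      At s4: □(s ∧ (s ∨ q)) is false.
    So ◇□(s ∧ (s ∨ q)) is false at s5.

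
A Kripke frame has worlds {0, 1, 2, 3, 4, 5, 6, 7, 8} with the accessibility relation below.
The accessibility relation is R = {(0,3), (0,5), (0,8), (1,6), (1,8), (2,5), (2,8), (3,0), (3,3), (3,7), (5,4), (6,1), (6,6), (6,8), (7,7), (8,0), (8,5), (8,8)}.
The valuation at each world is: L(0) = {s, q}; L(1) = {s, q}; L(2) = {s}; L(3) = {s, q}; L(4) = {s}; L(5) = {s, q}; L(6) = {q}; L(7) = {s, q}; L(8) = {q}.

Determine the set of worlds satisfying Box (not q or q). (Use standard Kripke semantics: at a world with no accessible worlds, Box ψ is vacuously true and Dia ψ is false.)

0, 1, 2, 3, 4, 5, 6, 7, 8

Let φ = Box (not q or q). Evaluate φ at each world:
  0 (successors {3, 5, 8}): φ is true.
  1 (successors {6, 8}): φ is true.
  2 (successors {5, 8}): φ is true.
  3 (successors {0, 3, 7}): φ is true.
  4 (successors ∅): φ is true.
  5 (successors {4}): φ is true.
  6 (successors {1, 6, 8}): φ is true.
  7 (successors {7}): φ is true.
  8 (successors {0, 5, 8}): φ is true.
For instance, at 2:
  At 2: Box (not q or q) requires not q or q at every successor {5, 8}.
    At 5: not q or q is true.
    At 8: not q or q is true.
  So Box (not q or q) is true at 2.
Satisfying worlds: {0, 1, 2, 3, 4, 5, 6, 7, 8}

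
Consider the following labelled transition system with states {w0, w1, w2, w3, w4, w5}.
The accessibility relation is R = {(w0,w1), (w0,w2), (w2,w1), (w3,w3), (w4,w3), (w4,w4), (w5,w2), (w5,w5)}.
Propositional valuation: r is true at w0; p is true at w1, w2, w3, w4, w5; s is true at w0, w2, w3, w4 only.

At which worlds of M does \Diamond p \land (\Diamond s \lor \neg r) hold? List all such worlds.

w0, w2, w3, w4, w5

Let φ = \Diamond p \land (\Diamond s \lor \neg r). Evaluate φ at each world:
  w0 (successors {w1, w2}): φ is true.
  w1 (successors ∅): φ is false.
  w2 (successors {w1}): φ is true.
  w3 (successors {w3}): φ is true.
  w4 (successors {w3, w4}): φ is true.
  w5 (successors {w2, w5}): φ is true.
For instance, at w2:
  At w2: \Diamond p is true, \Diamond s \lor \neg r is true, so \Diamond p \land (\Diamond s \lor \neg r) is true.
    At w2: \Diamond p requires p at some successor in {w1}.
      p holds at w1, so \Diamond p is true at w2.
    At w2: \Diamond s is false, \neg r is true, so \Diamond s \lor \neg r is true.
      At w2: \Diamond s requires s at some successor in {w1}.
        At w1: s is false.
      So \Diamond s is false at w2.
Satisfying worlds: {w0, w2, w3, w4, w5}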